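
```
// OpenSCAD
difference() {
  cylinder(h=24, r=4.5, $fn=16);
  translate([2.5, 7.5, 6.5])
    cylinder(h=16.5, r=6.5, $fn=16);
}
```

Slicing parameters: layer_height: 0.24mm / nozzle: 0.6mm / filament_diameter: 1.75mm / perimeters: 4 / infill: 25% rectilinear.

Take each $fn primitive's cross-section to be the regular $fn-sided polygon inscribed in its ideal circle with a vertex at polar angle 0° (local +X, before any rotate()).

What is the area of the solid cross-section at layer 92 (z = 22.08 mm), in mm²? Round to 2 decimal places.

At z = 22.08 mm: the r=4.5 cylinder gives a regular 16-gon of circumradius 4.5 (constant along its height) (area = (16/2)·4.500²·sin(360°/16) = 61.99 mm²); the cylinder at (2.5, 7.5): section is a regular 16-gon, circumradius r=6.5 (area = (16/2)·6.500²·sin(360°/16) = 129.35 mm²); After the difference (first − rest): starting from the r=4.5 cylinder (61.99 mm²), the r=6.5 cylinder at (2.5, 7.5) partially overlaps it — only the 14.74 mm² overlap (of its 129.35 mm²) is removed, clipping the outline — area = 47.25 mm². Overall, the cross-section is a single solid region. Net area = 47.25 mm².

47.25 mm²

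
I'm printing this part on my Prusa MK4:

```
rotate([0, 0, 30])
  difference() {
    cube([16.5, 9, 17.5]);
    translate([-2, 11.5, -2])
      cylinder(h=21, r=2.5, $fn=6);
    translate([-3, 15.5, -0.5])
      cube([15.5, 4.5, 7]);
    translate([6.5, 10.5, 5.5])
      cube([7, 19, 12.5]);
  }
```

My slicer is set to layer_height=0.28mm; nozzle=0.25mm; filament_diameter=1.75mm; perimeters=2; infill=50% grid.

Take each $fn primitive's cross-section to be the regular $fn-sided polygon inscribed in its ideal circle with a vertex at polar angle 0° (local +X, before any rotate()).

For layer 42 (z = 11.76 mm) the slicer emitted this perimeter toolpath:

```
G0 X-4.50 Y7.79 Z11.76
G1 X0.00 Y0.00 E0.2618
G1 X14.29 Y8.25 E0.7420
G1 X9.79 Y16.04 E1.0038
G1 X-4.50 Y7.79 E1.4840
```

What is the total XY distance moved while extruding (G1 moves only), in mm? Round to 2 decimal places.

Sum the Euclidean lengths of each G1 segment: total = 50.99 mm.

50.99 mm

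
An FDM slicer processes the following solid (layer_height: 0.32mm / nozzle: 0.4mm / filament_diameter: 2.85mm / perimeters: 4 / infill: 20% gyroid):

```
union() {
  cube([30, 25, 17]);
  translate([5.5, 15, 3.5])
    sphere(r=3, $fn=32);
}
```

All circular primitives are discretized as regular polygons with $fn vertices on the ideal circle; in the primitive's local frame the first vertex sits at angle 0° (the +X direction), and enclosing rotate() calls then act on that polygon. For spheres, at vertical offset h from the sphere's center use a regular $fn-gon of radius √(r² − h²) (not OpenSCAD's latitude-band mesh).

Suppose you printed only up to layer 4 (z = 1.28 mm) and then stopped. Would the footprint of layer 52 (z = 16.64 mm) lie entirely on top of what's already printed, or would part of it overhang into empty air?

Compare the two slices. At z = 1.28: the 30×25 cube contributes its full rectangle (area 750.00 mm²); the r=3 sphere at (5.5, 15) slices to a regular 32-gon of circumradius 2.018 (√(r²−h²) with h=2.22 from center) (area = (32/2)·2.018²·sin(360°/32) = 12.71 mm²); Taking the union: the r=3 sphere at (5.5, 15) lies entirely inside the 30×25 cube, so the union is just the 30×25 cube — area = 750.00 mm². At z = 16.64: the 30×25 cube contributes its full rectangle (area 750.00 mm²); the sphere at (5.5, 15) is absent (|z−center|=13.140 > r=3); Merging all regions: only the 30×25 cube is present, so the union is just that shape — area = 750.00 mm². Checking containment: the cross-section at z = 16.64 is a subset of the cross-section at z = 1.28.

entirely on top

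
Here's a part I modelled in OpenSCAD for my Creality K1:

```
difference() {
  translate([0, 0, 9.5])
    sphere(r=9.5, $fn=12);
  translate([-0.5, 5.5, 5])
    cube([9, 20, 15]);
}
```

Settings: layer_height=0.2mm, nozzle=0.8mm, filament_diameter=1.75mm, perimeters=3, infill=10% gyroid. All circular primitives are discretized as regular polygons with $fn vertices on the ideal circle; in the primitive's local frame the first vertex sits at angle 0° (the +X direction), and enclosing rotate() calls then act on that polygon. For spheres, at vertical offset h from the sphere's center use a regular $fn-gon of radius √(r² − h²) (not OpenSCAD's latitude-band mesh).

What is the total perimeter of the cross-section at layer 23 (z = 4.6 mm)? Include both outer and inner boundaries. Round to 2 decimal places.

50.56 mm

At z = 4.6 mm: the sphere: section is a regular 12-gon, circumradius = √(r²−h²) = √(9.5²−4.9²) = 8.139 (perimeter = 2·12·8.139·sin(180°/12) = 50.56 mm); the cube at (-0.5, 5.5) does not reach this height (z outside [5, 20]); Taking the first minus the rest: none of the subtracted shapes is present at this height, so the r=9.5 sphere is unchanged — boundary = 50.56 mm. Overall, the cross-section is a single solid region. Total boundary length (outer) = 50.56 mm.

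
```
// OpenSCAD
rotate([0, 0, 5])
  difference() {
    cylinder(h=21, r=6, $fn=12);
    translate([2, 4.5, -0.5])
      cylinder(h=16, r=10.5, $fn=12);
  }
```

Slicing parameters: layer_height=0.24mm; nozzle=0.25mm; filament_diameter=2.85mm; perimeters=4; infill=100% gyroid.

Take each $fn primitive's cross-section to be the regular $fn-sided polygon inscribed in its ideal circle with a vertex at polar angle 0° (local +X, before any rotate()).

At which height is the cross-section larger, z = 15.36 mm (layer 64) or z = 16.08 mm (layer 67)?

layer 67 (z = 16.08 mm)

Layer 64 (z = 15.36): the r=6 cylinder gives a regular 12-gon of circumradius 6 (constant along its height) (area = (12/2)·6.000²·sin(360°/12) = 108.00 mm²); the r=10.5 cylinder at (2, 4.5) gives a regular 12-gon of circumradius 10.5 (constant along its height) (area = (12/2)·10.500²·sin(360°/12) = 330.75 mm²); Subtracting the remaining from the first: starting from the r=6 cylinder (108.00 mm²), the r=10.5 cylinder at (2, 4.5) partially overlaps it — only the 105.30 mm² overlap (of its 330.75 mm²) is removed, clipping the outline — area = 2.70 mm²; (rotated 5° about Z; rotation is an isometry so areas/perimeters/island counts are preserved). So its area = 2.70 mm². Layer 67 (z = 16.08): the cylinder: section is a regular 12-gon, circumradius r=6 (area = (12/2)·6.000²·sin(360°/12) = 108.00 mm²); the cylinder at (2, 4.5) is absent (z outside [-0.5, 15.5]); After the difference (first − rest): none of the subtracted shapes is present at this height, so the r=6 cylinder is unchanged — area = 108.00 mm²; (rotated 5° about Z; rotation is an isometry so areas/perimeters/island counts are preserved). So its area = 108.00 mm². Layer 67 is larger (108.00 vs 2.70 mm²).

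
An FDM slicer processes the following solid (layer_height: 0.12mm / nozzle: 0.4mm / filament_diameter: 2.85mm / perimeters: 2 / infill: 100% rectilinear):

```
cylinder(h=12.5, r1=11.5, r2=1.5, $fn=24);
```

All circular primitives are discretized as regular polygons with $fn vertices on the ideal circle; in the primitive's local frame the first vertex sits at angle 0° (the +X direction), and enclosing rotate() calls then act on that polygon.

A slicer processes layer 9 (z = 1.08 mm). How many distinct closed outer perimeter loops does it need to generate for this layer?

1

At z = 1.08 mm: the cone (r1=11.5→r2=1.5) has section circumradius 10.636 here — a regular 24-gon. The result has 1 disconnected region.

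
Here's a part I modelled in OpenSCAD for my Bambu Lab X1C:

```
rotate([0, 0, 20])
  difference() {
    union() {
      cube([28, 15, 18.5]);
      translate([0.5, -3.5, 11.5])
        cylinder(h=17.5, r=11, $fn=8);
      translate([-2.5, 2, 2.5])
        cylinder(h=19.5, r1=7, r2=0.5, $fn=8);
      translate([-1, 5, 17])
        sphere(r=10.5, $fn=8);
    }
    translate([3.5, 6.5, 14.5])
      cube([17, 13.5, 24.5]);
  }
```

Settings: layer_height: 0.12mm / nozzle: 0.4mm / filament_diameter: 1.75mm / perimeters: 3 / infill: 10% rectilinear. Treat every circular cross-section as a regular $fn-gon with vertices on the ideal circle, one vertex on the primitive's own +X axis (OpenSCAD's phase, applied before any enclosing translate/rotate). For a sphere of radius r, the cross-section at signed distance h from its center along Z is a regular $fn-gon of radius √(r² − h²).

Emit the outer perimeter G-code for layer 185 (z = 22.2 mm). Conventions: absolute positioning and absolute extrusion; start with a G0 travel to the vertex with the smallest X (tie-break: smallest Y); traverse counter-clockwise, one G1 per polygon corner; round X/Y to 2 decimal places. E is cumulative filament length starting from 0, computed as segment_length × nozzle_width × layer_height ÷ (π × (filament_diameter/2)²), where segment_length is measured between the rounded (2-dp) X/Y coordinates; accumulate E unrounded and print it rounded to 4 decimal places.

G0 X-11.22 Y1.24 Z22.20
G1 X-8.45 Y-1.79 E0.0819
G1 X-8.67 Y-6.88 E0.1836
G1 X-2.98 Y-13.09 E0.3517
G1 X5.43 Y-13.45 E0.5197
G1 X11.64 Y-7.77 E0.6876
G1 X12.00 Y0.64 E0.8556
G1 X6.32 Y6.85 E1.0235
G1 X5.90 Y6.87 E1.0319
G1 X5.92 Y7.48 E1.0441
G1 X4.83 Y8.67 E1.0763
G1 X1.07 Y7.31 E1.1561
G1 X-0.90 Y12.72 E1.2710
G1 X-5.77 Y12.93 E1.3683
G1 X-10.92 Y8.21 E1.5077
G1 X-11.22 Y1.24 E1.6469

At z = 22.2 mm: the cube is absent (z outside [0, 18.5]); the cylinder at (0.5, -3.5): section is a regular 8-gon, circumradius r=11; the cone at (-2.5, 2) is not intersected at this z (z outside [2.5, 22]); the sphere at (-1, 5): section is a regular 8-gon, circumradius = √(r²−h²) = √(10.5²−5.2²) = 9.122; Merging all regions: the regions partially overlap (shared area 125.84 mm²), so overlapping operands fuse into one piece — 1 connected region; the cube at (3.5, 6.5) is present — its section is the full 17×13.5 rectangle; Taking the first minus the rest: starting from the result so far, the 17×13.5 cube at (3.5, 6.5) partially overlaps it — only the 15.52 mm² overlap (of its 229.50 mm²) is removed, clipping the outline — 1 connected region; (whole slice rotated 20° about Z — lengths, areas and connectivity unchanged). The outline is a single polygon with 15 vertices. Extrusion per mm of travel: 0.4 × 0.12 / (π × 0.875²) = 0.019956. Accumulating E over each segment gives final E = 1.6469.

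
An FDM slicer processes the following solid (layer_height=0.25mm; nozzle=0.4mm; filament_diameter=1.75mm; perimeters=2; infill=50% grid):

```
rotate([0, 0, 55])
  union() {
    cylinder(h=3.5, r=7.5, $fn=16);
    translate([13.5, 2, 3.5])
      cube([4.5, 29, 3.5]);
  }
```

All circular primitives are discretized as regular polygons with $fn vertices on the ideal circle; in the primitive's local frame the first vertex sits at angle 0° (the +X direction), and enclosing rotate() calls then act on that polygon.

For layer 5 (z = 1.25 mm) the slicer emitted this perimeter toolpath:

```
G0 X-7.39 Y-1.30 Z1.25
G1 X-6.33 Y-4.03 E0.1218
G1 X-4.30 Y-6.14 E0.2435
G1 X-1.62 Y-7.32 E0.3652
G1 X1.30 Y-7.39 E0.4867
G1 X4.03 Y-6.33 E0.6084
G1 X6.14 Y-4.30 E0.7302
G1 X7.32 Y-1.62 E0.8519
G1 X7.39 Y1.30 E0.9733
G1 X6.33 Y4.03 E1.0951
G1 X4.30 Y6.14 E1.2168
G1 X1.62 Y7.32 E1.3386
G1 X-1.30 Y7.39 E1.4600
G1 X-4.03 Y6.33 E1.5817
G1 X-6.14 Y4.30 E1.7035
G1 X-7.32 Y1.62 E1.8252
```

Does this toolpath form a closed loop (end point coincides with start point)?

Start point (G0): (-7.39, -1.30). End point (last G1): the path does not return to the start — open.

no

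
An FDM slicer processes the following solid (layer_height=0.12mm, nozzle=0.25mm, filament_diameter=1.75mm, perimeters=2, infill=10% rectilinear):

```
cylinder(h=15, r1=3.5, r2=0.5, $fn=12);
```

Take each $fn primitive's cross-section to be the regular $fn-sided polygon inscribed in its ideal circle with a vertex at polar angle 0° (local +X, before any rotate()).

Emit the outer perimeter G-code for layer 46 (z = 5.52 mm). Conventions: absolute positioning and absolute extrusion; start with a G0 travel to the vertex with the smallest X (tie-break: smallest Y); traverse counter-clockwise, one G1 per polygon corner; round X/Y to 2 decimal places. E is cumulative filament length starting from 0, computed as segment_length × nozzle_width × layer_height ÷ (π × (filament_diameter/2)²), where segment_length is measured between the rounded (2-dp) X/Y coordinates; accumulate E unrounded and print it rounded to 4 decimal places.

At z = 5.52 mm: the cone (r1=3.5→r2=0.5) has section circumradius 2.396 here — a regular 12-gon. The outline is a single polygon with 12 vertices. Extrusion per mm of travel: 0.25 × 0.12 / (π × 0.875²) = 0.012473. Accumulating E over each segment gives final E = 0.1856.

G0 X-2.40 Y0.00 Z5.52
G1 X-2.07 Y-1.20 E0.0155
G1 X-1.20 Y-2.07 E0.0309
G1 X0.00 Y-2.40 E0.0464
G1 X1.20 Y-2.07 E0.0619
G1 X2.07 Y-1.20 E0.0773
G1 X2.40 Y0.00 E0.0928
G1 X2.07 Y1.20 E0.1083
G1 X1.20 Y2.07 E0.1237
G1 X0.00 Y2.40 E0.1392
G1 X-1.20 Y2.07 E0.1547
G1 X-2.07 Y1.20 E0.1700
G1 X-2.40 Y0.00 E0.1856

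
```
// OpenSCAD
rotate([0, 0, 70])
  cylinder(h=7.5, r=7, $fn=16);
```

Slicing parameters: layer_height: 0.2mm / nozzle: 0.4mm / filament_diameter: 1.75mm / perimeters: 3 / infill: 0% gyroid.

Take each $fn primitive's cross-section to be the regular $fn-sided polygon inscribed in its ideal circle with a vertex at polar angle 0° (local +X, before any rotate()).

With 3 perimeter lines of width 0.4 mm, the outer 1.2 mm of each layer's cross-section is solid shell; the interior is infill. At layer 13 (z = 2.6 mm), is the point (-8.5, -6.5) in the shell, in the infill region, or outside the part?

outside

At z = 2.6 mm: the r=7 cylinder gives a regular 16-gon of circumradius 7 (constant along its height); (whole slice rotated 70° about Z — lengths, areas and connectivity unchanged). Overall, the cross-section is a single solid region. Undo the 70° rotation: the query point maps to (-9.015, 5.764) in the un-rotated model frame. The nearest boundary edge runs (-4.95, 4.95)→(-6.47, 2.68); distance from the point to it = 3.83 mm. The point is not inside any of the regions above, so it lies outside the cross-section (3.83 mm from the nearest boundary).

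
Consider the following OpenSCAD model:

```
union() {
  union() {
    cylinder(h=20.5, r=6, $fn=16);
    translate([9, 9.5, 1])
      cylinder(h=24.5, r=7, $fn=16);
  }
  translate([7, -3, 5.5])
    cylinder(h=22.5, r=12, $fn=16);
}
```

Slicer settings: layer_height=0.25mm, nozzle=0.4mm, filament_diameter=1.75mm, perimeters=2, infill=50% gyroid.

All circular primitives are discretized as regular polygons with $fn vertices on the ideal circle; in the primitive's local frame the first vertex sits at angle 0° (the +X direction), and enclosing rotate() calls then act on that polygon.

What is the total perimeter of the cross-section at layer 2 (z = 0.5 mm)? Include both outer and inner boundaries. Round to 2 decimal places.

37.46 mm

At z = 0.5 mm: the r=6 cylinder contributes a regular 16-gon of circumradius 6 (perimeter = 2·16·6.000·sin(180°/16) = 37.46 mm); the cylinder at (9, 9.5) does not reach this height (z outside [1, 25.5]); Merging all regions: only the r=6 cylinder is present, so the union is just that shape — boundary = 37.46 mm; the cylinder at (7, -3) does not reach this height (z outside [5.5, 28]); Taking the union: only that combined region is present, so the union is just that shape — boundary = 37.46 mm. Overall, the cross-section is a single solid region. Total boundary length (outer) = 37.46 mm.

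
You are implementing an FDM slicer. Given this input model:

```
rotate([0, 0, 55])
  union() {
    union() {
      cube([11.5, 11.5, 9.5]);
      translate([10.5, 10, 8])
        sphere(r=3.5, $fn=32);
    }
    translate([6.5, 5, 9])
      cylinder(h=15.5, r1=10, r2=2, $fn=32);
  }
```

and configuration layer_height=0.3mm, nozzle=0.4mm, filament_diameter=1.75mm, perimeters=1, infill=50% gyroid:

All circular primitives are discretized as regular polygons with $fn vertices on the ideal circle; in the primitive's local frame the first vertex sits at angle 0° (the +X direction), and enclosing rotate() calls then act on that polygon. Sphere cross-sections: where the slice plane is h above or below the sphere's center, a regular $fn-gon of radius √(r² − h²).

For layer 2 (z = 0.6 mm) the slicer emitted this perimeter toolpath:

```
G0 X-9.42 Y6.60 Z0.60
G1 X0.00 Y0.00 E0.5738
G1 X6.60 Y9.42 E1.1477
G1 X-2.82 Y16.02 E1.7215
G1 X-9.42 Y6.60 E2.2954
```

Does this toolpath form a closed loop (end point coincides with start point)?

Start point (G0): (-9.42, 6.60). End point (last G1): the path returns to the start — closed.

yes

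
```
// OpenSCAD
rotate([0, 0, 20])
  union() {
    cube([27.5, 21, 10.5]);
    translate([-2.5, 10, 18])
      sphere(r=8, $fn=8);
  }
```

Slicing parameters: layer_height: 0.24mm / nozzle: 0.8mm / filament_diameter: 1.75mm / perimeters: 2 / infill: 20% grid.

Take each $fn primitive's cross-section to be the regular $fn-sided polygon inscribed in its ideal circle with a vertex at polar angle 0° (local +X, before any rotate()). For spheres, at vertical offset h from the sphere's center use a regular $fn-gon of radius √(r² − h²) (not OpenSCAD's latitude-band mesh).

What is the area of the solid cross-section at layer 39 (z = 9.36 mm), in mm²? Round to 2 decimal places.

577.50 mm²

At z = 9.36 mm: the cube is present — its section is the full 27.5×21 rectangle (area 577.50 mm²); the sphere at (-2.5, 10) does not reach this height (|z−center|=8.640 > r=8); Combining (union): only the 27.5×21 cube is present, so the union is just that shape — area = 577.50 mm²; (rotated 20° about Z; rotation is an isometry so areas/perimeters/island counts are preserved). Overall, the cross-section is a single solid region. Net area = 577.50 mm².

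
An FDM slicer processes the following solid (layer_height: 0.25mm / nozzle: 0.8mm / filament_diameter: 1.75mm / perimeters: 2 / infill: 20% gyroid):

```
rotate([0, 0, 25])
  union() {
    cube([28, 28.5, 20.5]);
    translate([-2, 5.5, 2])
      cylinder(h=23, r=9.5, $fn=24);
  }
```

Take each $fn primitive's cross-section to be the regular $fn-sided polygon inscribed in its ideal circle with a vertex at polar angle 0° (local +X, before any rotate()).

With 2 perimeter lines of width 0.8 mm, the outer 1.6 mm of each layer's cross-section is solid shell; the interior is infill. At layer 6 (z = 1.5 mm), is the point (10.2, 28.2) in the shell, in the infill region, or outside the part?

infill

At z = 1.5 mm: the cube is present — its section is the full 28×28.5 rectangle; the cylinder at (-2, 5.5) does not reach this height (z outside [2, 25]); Taking the union: only the 28×28.5 cube is present, so the union is just that shape — 1 connected region; (rotated 25° about Z; rotation is an isometry so areas/perimeters/island counts are preserved). Overall, the cross-section is a single solid region. Undo the 25° rotation: the query point maps to (21.162, 21.247) in the un-rotated model frame. The nearest boundary edge runs (28.00, 0.00)→(28.00, 28.50); distance from the point to it = 6.84 mm. The point is inside the cross-section and 6.84 mm from the nearest boundary — more than the 1.6 mm shell width (2 × 0.8), so it's in the infill interior.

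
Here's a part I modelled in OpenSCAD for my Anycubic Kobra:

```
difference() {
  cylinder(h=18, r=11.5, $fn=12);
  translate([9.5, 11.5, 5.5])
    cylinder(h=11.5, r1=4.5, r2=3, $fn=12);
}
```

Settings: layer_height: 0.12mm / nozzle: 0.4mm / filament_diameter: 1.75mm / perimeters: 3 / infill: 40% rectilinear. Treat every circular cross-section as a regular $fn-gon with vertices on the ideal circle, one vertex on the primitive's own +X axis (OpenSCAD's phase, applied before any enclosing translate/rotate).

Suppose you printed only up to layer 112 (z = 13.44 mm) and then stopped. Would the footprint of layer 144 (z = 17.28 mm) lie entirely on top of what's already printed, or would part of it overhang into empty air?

entirely on top

Compare the two slices. At z = 13.44: the r=11.5 cylinder contributes a regular 12-gon of circumradius 11.5 (area = (12/2)·11.500²·sin(360°/12) = 396.75 mm²); the cone at (9.5, 11.5) (r1=4.5→r2=3) has section circumradius 3.464 here — a regular 12-gon (area = (12/2)·3.464²·sin(360°/12) = 36.01 mm²); Subtracting the remaining from the first: starting from the r=11.5 cylinder (396.75 mm²), the cone at (9.5, 11.5) misses the remaining region (no effect) — area = 396.75 mm². At z = 17.28: the cylinder: section is a regular 12-gon, circumradius r=11.5 (area = (12/2)·11.500²·sin(360°/12) = 396.75 mm²); the cone at (9.5, 11.5) is not intersected at this z (z outside [5.5, 17]); Taking the first minus the rest: none of the subtracted shapes is present at this height, so the r=11.5 cylinder is unchanged — area = 396.75 mm². Checking containment: the cross-section at z = 17.28 is a subset of the cross-section at z = 13.44.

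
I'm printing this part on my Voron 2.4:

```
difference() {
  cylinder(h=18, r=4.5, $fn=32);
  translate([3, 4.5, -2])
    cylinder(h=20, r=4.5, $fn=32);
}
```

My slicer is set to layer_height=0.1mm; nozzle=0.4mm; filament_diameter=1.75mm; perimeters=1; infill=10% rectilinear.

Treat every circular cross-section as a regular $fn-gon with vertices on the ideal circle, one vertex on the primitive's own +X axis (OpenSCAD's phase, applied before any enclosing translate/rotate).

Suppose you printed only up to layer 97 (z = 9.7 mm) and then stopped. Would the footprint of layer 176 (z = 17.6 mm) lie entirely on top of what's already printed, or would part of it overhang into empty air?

Compare the two slices. At z = 9.7: the r=4.5 cylinder gives a regular 32-gon of circumradius 4.5 (constant along its height) (area = (32/2)·4.500²·sin(360°/32) = 63.21 mm²); the cylinder at (3, 4.5): section is a regular 32-gon, circumradius r=4.5 (area = (32/2)·4.500²·sin(360°/32) = 63.21 mm²); After the difference (first − rest): starting from the r=4.5 cylinder (63.21 mm²), the r=4.5 cylinder at (3, 4.5) partially overlaps it — only the 17.81 mm² overlap (of its 63.21 mm²) is removed, clipping the outline — area = 45.40 mm². At z = 17.6: the r=4.5 cylinder gives a regular 32-gon of circumradius 4.5 (constant along its height) (area = (32/2)·4.500²·sin(360°/32) = 63.21 mm²); the r=4.5 cylinder at (3, 4.5) gives a regular 32-gon of circumradius 4.5 (constant along its height) (area = (32/2)·4.500²·sin(360°/32) = 63.21 mm²); Subtracting the remaining from the first: starting from the r=4.5 cylinder (63.21 mm²), the r=4.5 cylinder at (3, 4.5) partially overlaps it — only the 17.81 mm² overlap (of its 63.21 mm²) is removed, clipping the outline — area = 45.40 mm². Checking containment: the cross-section at z = 17.6 is a subset of the cross-section at z = 9.7.

entirely on top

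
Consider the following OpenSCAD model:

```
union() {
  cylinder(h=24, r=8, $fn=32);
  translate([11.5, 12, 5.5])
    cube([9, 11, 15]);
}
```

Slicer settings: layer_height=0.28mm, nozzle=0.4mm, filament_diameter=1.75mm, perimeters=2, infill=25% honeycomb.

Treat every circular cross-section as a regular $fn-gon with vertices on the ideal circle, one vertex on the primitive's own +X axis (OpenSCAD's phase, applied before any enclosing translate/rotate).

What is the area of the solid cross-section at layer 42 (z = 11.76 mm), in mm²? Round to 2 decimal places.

298.77 mm²

At z = 11.76 mm: the cylinder: section is a regular 32-gon, circumradius r=8 (area = (32/2)·8.000²·sin(360°/32) = 199.77 mm²); the 9×11 cube at (11.5, 12) contributes its full rectangle (area 99.00 mm²); Merging all regions: the 2 present regions are separate (no shared area or edge), so areas and boundary lengths simply add and each stays a separate island — area = 298.77 mm². Overall, the cross-section has 2 separate islands. Net area = 298.77 mm².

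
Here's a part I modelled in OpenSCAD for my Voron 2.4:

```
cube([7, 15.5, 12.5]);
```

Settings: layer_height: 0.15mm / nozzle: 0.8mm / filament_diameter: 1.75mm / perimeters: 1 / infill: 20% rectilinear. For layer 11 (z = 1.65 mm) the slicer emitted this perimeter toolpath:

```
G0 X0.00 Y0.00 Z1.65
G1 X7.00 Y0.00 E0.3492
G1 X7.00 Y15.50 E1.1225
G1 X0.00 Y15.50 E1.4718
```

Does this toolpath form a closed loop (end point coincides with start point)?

Start point (G0): (0.00, 0.00). End point (last G1): the path does not return to the start — open.

no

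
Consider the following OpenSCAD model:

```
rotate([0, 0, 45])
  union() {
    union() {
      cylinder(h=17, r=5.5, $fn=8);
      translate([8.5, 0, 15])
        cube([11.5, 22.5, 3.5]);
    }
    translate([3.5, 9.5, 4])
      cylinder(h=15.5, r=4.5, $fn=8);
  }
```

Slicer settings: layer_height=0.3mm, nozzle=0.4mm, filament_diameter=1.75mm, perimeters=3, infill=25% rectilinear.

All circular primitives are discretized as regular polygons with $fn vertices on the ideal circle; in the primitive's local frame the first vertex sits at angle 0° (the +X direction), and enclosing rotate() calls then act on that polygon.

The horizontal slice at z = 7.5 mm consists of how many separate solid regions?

At z = 7.5 mm: the r=5.5 cylinder gives a regular 8-gon of circumradius 5.5 (constant along its height); the cube at (8.5, 0) is absent (z outside [15, 18.5]); Taking the union: only the r=5.5 cylinder is present, so the union is just that shape — 1 connected region; the r=4.5 cylinder at (3.5, 9.5) contributes a regular 8-gon of circumradius 4.5; Merging all regions: the 2 present regions are separate (no shared area or edge), so areas and boundary lengths simply add and each stays a separate island — 2 connected regions; (rotated 45° about Z; rotation is an isometry so areas/perimeters/island counts are preserved). The result has 2 disconnected regions.

2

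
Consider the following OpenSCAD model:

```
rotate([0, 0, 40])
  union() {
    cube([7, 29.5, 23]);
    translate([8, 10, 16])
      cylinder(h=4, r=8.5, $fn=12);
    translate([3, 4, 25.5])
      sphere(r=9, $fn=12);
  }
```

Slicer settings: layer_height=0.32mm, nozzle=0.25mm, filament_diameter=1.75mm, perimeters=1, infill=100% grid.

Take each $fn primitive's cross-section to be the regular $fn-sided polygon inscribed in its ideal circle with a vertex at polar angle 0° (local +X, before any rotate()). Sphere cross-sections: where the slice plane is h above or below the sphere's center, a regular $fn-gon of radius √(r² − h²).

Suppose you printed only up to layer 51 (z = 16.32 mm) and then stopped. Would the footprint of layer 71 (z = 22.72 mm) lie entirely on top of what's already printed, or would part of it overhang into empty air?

part overhangs

Compare the two slices. At z = 16.32: the cube is present — its section is the full 7×29.5 rectangle (area 206.50 mm²); the r=8.5 cylinder at (8, 10) gives a regular 12-gon of circumradius 8.5 (constant along its height) (area = (12/2)·8.500²·sin(360°/12) = 216.75 mm²); the sphere at (3, 4) does not reach this height (|z−center|=9.180 > r=9); Taking the union: the regions partially overlap — summed areas 423.25 mm² minus the doubly-counted overlap 90.71 mm² gives 332.54 mm² — area = 332.54 mm²; (whole slice rotated 40° about Z — lengths, areas and connectivity unchanged). At z = 22.72: the cube is present — its section is the full 7×29.5 rectangle (area 206.50 mm²); the cylinder at (8, 10) is not intersected at this z (z outside [16, 20]); the r=9 sphere at (3, 4) slices to a regular 12-gon of circumradius 8.560 (√(r²−h²) with h=2.78 from center) (area = (12/2)·8.560²·sin(360°/12) = 219.81 mm²); Combining (union): the regions partially overlap — summed areas 426.31 mm² minus the doubly-counted overlap 84.57 mm² gives 341.74 mm² — area = 341.74 mm²; (rotated 40° about Z; rotation is an isometry so areas/perimeters/island counts are preserved). Checking containment: at z = 22.72 the cross-section extends beyond the z = 16.32 cross-section by about 102.23 mm².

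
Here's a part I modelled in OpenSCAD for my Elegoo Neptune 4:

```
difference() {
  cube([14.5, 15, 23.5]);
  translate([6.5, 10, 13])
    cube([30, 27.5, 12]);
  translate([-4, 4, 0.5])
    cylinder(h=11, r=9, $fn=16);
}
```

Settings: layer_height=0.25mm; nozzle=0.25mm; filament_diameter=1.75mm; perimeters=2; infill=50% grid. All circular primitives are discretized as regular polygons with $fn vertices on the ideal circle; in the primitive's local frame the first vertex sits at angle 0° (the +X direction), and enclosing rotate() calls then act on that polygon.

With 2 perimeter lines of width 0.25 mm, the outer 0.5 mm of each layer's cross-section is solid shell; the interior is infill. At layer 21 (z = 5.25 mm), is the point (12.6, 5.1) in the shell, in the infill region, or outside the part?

At z = 5.25 mm: the cube (footprint 14.5×15) is included at this height; the cube at (6.5, 10) is not intersected at this z (z outside [13, 25]); the r=9 cylinder at (-4, 4) contributes a regular 16-gon of circumradius 9; After the difference (first − rest): starting from the 14.5×15 cube, the r=9 cylinder at (-4, 4) partially overlaps it — only the 45.99 mm² overlap (of its 247.98 mm²) is removed, clipping the outline — 1 connected region. Overall, the cross-section is a single solid region. The nearest boundary edge runs (14.50, 15.00)→(14.50, 0.00); distance from the point to it = 1.90 mm. The point is inside the cross-section and 1.90 mm from the nearest boundary — more than the 0.5 mm shell width (2 × 0.25), so it's in the infill interior.

infill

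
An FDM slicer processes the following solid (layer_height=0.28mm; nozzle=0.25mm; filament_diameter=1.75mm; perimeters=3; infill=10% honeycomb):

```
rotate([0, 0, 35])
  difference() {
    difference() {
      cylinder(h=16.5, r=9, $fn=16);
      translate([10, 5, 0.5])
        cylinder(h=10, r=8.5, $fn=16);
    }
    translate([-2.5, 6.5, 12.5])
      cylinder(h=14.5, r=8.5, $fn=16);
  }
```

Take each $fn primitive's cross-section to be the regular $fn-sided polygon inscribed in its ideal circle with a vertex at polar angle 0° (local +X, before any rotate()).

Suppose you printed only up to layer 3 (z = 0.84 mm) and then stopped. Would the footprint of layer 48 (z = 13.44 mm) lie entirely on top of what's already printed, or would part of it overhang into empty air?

Compare the two slices. At z = 0.84: the r=9 cylinder contributes a regular 16-gon of circumradius 9 (area = (16/2)·9.000²·sin(360°/16) = 247.98 mm²); the r=8.5 cylinder at (10, 5) contributes a regular 16-gon of circumradius 8.5 (area = (16/2)·8.500²·sin(360°/16) = 221.19 mm²); Subtracting the remaining from the first: starting from the r=9 cylinder (247.98 mm²), the r=8.5 cylinder at (10, 5) partially overlaps it — only the 55.74 mm² overlap (of its 221.19 mm²) is removed, clipping the outline — area = 192.24 mm²; the cylinder at (-2.5, 6.5) does not reach this height (z outside [12.5, 27]); Subtracting the remaining from the first: none of the subtracted shapes is present at this height, so the result so far is unchanged — area = 192.24 mm²; (rotated 35° about Z; rotation is an isometry so areas/perimeters/island counts are preserved). At z = 13.44: the r=9 cylinder gives a regular 16-gon of circumradius 9 (constant along its height) (area = (16/2)·9.000²·sin(360°/16) = 247.98 mm²); the cylinder at (10, 5) is absent (z outside [0.5, 10.5]); Subtracting the remaining from the first: none of the subtracted shapes is present at this height, so the r=9 cylinder is unchanged — area = 247.98 mm²; the r=8.5 cylinder at (-2.5, 6.5) gives a regular 16-gon of circumradius 8.5 (constant along its height) (area = (16/2)·8.500²·sin(360°/16) = 221.19 mm²); After the difference (first − rest): starting from that combined region (247.98 mm²), the r=8.5 cylinder at (-2.5, 6.5) partially overlaps it — only the 117.27 mm² overlap (of its 221.19 mm²) is removed, clipping the outline — area = 130.71 mm²; (rotated 35° about Z; rotation is an isometry so areas/perimeters/island counts are preserved). Checking containment: at z = 13.44 the cross-section extends beyond the z = 0.84 cross-section by about 31.38 mm².

part overhangs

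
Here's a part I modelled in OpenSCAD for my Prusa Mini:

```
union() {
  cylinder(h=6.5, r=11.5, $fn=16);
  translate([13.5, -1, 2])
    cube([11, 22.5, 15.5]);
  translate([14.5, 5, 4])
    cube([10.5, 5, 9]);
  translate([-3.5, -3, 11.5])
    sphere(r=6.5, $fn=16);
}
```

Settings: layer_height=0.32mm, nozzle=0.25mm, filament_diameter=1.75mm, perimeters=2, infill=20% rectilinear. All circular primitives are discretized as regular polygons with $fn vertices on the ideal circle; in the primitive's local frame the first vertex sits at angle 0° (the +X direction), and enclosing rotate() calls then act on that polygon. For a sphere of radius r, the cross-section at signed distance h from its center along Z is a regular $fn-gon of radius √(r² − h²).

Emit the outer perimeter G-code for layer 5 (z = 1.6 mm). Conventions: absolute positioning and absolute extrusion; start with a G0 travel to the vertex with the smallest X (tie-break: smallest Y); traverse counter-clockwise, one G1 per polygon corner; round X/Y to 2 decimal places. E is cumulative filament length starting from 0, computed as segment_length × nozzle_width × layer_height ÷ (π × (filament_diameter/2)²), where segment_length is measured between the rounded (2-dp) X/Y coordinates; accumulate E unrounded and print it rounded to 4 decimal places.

G0 X-11.50 Y0.00 Z1.60
G1 X-10.62 Y-4.40 E0.1492
G1 X-8.13 Y-8.13 E0.2984
G1 X-4.40 Y-10.62 E0.4476
G1 X0.00 Y-11.50 E0.5968
G1 X4.40 Y-10.62 E0.7461
G1 X8.13 Y-8.13 E0.8952
G1 X10.62 Y-4.40 E1.0444
G1 X11.50 Y0.00 E1.1936
G1 X10.62 Y4.40 E1.3429
G1 X8.13 Y8.13 E1.4920
G1 X4.40 Y10.62 E1.6412
G1 X0.00 Y11.50 E1.7904
G1 X-4.40 Y10.62 E1.9397
G1 X-8.13 Y8.13 E2.0888
G1 X-10.62 Y4.40 E2.2380
G1 X-11.50 Y0.00 E2.3872

At z = 1.6 mm: the r=11.5 cylinder gives a regular 16-gon of circumradius 11.5 (constant along its height); the cube at (13.5, -1) is absent (z outside [2, 17.5]); the cube at (14.5, 5) is not intersected at this z (z outside [4, 13]); the sphere at (-3.5, -3) does not reach this height (|z−center|=9.900 > r=6.5); Merging all regions: only the r=11.5 cylinder is present, so the union is just that shape — 1 connected region. The outline is a single polygon with 16 vertices. Extrusion per mm of travel: 0.25 × 0.32 / (π × 0.875²) = 0.033260. Accumulating E over each segment gives final E = 2.3872.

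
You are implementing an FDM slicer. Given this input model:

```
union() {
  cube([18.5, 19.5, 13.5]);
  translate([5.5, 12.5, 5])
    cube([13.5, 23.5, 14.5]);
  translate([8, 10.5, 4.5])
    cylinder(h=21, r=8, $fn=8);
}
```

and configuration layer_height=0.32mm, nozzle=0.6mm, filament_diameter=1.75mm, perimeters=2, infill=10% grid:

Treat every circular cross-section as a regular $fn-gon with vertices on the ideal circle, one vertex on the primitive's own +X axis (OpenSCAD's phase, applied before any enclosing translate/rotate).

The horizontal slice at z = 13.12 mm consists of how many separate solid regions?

At z = 13.12 mm: the 18.5×19.5 cube contributes its full rectangle; the cube at (5.5, 12.5) is present — its section is the full 13.5×23.5 rectangle; the r=8 cylinder at (8, 10.5) contributes a regular 8-gon of circumradius 8; Taking the union: the regions partially overlap (shared area 272.02 mm²), so overlapping operands fuse into one piece — 1 connected region. The result has 1 disconnected region.

1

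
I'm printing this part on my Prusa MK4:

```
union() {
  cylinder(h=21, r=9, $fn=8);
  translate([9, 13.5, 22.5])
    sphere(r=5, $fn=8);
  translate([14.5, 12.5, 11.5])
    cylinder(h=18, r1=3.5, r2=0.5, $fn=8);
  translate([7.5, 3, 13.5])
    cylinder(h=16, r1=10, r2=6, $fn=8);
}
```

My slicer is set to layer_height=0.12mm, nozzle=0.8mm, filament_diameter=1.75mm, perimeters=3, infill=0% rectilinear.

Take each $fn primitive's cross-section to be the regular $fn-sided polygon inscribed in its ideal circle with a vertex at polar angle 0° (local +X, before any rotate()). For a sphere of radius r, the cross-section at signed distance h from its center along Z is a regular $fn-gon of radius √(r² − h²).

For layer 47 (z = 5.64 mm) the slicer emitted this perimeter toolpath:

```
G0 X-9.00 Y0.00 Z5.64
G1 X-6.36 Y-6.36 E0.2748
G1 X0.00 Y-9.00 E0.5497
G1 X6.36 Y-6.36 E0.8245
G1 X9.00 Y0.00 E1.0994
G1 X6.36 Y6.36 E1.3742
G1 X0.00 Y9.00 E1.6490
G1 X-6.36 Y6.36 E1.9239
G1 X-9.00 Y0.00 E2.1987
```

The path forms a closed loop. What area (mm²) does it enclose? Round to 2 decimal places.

228.96 mm²

Apply the shoelace formula to the sequence of (X, Y) vertices; enclosed area = 228.96 mm².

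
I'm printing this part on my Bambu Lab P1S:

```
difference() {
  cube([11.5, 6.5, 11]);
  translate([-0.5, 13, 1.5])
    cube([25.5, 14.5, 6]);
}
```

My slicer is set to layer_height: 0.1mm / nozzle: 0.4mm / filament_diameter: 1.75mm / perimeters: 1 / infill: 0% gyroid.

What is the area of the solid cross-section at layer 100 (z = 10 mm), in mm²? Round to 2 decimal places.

At z = 10 mm: the cube is present — its section is the full 11.5×6.5 rectangle (area 74.75 mm²); the cube at (-0.5, 13) is not intersected at this z (z outside [1.5, 7.5]); Subtracting the remaining from the first: none of the subtracted shapes is present at this height, so the 11.5×6.5 cube is unchanged — area = 74.75 mm². Overall, the cross-section is a single solid region. Net area = 74.75 mm².

74.75 mm²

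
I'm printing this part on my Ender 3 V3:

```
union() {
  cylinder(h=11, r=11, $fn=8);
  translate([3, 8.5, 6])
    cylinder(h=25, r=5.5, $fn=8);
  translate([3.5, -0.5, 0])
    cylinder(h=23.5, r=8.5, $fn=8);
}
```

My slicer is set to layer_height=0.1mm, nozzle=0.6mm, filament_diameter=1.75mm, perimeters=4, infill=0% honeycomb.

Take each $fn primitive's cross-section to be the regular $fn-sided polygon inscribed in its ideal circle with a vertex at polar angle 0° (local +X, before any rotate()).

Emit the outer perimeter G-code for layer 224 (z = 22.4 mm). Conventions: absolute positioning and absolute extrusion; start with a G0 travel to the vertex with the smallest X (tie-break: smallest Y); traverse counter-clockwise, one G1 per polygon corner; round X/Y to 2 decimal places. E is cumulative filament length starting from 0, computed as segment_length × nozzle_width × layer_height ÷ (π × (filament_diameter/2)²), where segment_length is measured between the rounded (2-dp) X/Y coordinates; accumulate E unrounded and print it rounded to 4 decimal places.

At z = 22.4 mm: the cylinder does not reach this height (z outside [0, 11]); the r=5.5 cylinder at (3, 8.5) gives a regular 8-gon of circumradius 5.5 (constant along its height); the r=8.5 cylinder at (3.5, -0.5) contributes a regular 8-gon of circumradius 8.5; Combining (union): the regions partially overlap (shared area 27.39 mm²), so overlapping operands fuse into one piece — 1 connected region. The outline is a single polygon with 14 vertices. Extrusion per mm of travel: 0.6 × 0.1 / (π × 0.875²) = 0.024945. Accumulating E over each segment gives final E = 1.6025.

G0 X-5.00 Y-0.50 Z22.40
G1 X-2.51 Y-6.51 E0.1623
G1 X3.50 Y-9.00 E0.3246
G1 X9.51 Y-6.51 E0.4868
G1 X12.00 Y-0.50 E0.6491
G1 X9.51 Y5.51 E0.8114
G1 X7.59 Y6.31 E0.8633
G1 X8.50 Y8.50 E0.9224
G1 X6.89 Y12.39 E1.0275
G1 X3.00 Y14.00 E1.1325
G1 X-0.89 Y12.39 E1.2375
G1 X-2.50 Y8.50 E1.3425
G1 X-1.44 Y5.95 E1.4114
G1 X-2.51 Y5.51 E1.4403
G1 X-5.00 Y-0.50 E1.6025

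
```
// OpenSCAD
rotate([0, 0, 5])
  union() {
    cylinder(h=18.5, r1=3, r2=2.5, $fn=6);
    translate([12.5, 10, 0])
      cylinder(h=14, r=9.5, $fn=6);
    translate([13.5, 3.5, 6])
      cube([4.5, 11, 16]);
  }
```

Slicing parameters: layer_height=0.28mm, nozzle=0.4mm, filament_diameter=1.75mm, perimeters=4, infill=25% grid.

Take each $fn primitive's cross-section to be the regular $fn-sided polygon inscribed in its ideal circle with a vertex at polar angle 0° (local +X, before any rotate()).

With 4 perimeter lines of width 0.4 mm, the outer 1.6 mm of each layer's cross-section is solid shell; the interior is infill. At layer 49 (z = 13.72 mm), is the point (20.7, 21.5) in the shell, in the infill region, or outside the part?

At z = 13.72 mm: the cone (r1=3→r2=2.5) has section circumradius 2.629 here — a regular 6-gon; the cylinder at (12.5, 10): section is a regular 6-gon, circumradius r=9.5; the 4.5×11 cube at (13.5, 3.5) contributes its full rectangle; Merging all regions: the regions partially overlap (shared area 49.50 mm²), so overlapping operands fuse into one piece — 2 connected regions; (rotated 5° about Z; rotation is an isometry so areas/perimeters/island counts are preserved). Overall, the cross-section has 2 separate islands. Undo the 5° rotation: the query point maps to (22.495, 19.614) in the un-rotated model frame. The nearest boundary edge runs (17.25, 18.23)→(22.00, 10.00); distance from the point to it = 5.24 mm. The point is not inside any of the regions above, so it lies outside the cross-section (5.24 mm from the nearest boundary).

outside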